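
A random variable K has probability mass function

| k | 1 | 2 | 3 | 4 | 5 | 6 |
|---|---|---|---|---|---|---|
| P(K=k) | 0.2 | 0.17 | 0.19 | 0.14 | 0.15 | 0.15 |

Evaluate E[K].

3.32

E[K] = Σ k·P(K=k)
 = 1·0.2 + 2·0.17 + 3·0.19 + 4·0.14 + 5·0.15 + 6·0.15
 = 0.2 + 0.34 + 0.57 + 0.56 + 0.75 + 0.9
 = 3.32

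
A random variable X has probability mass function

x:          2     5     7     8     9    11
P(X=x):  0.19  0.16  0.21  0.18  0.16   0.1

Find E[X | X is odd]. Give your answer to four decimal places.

P(X is odd) = 0.16 + 0.21 + 0.16 + 0.1 = 0.63.
E[X | X is odd] = [5·0.16 + 7·0.21 + 9·0.16 + 11·0.1] / 0.63
 = 4.81 / 0.63
 = 481/63

7.6349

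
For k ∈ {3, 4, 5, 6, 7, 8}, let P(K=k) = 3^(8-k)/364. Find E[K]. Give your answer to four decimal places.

3.4918

E[K] = Σ k·P(K=k)
 = 3·243/364 + 4·81/364 + 5·27/364 + 6·9/364 + 7·3/364 + 8·1/364
 = 729/364 + 81/91 + 135/364 + 27/182 + 3/52 + 2/91
 = 1271/364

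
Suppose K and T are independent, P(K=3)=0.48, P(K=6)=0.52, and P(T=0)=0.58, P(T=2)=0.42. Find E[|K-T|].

E[|K-T|] = Σ_k Σ_t |k-t| · P(K=k)P(T=t)
 = 3·0.2784 + 1·0.2016 + 6·0.3016 + 4·0.2184
 = 0.8352 + 0.2016 + 1.8096 + 0.8736
 = 3.72

3.72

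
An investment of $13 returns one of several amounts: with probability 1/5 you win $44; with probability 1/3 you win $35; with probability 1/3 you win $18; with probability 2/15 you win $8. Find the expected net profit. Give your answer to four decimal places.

E[payout] = 44·1/5 + 35·1/3 + 18·1/3 + 8·2/15
 = 44/5 + 35/3 + 6 + 16/15
 = 413/15
Net = 413/15 - 13 = 218/15

14.5333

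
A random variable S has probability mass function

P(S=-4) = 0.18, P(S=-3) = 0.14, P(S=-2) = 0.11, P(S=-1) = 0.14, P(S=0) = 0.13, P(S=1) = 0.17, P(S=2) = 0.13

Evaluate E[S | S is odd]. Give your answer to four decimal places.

-0.8667

P(S is odd) = 0.14 + 0.14 + 0.17 = 0.45.
E[S | S is odd] = [(-3)·0.14 + (-1)·0.14 + 1·0.17] / 0.45
 = -0.39 / 0.45
 = -13/15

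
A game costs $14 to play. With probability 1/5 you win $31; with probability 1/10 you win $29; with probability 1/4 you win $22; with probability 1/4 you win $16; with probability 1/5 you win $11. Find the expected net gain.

6.8

E[payout] = 31·1/5 + 29·1/10 + 22·1/4 + 16·1/4 + 11·1/5
 = 31/5 + 29/10 + 11/2 + 4 + 11/5
 = 104/5
Net = 104/5 - 14 = 34/5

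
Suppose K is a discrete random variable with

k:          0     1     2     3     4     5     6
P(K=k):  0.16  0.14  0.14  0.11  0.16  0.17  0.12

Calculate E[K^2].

E[K^2] = Σ k^2·P(K=k)
 = 0·0.16 + 1·0.14 + 4·0.14 + 9·0.11 + 16·0.16 + 25·0.17 + 36·0.12
 = 0 + 0.14 + 0.56 + 0.99 + 2.56 + 4.25 + 4.32
 = 12.82

12.82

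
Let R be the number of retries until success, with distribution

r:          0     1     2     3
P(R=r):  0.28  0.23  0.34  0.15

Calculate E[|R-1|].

0.92

E[|R-1|] = Σ |r-1|·P(R=r)
 = 1·0.28 + 0·0.23 + 1·0.34 + 2·0.15
 = 0.28 + 0 + 0.34 + 0.3
 = 0.92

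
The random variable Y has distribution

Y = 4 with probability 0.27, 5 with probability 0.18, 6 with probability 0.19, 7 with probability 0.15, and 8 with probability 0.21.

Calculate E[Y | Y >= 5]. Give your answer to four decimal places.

6.5342

P(Y >= 5) = 0.18 + 0.19 + 0.15 + 0.21 = 0.73.
E[Y | Y >= 5] = [5·0.18 + 6·0.19 + 7·0.15 + 8·0.21] / 0.73
 = 4.77 / 0.73
 = 477/73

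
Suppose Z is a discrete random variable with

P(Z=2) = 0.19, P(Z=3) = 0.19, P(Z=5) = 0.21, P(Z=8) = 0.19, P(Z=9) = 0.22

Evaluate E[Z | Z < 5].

2.5

P(Z < 5) = 0.19 + 0.19 = 0.38.
E[Z | Z < 5] = [2·0.19 + 3·0.19] / 0.38
 = 0.95 / 0.38
 = 5/2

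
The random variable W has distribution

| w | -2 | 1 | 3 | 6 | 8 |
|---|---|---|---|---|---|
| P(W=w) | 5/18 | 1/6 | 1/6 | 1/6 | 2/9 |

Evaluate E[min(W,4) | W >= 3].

P(W >= 3) = 1/6 + 1/6 + 2/9 = 5/9.
E[min(W,4) | W >= 3] = [3·1/6 + 4·1/6 + 4·2/9] / (5/9)
 = 37/18 / (5/9)
 = 37/10

3.7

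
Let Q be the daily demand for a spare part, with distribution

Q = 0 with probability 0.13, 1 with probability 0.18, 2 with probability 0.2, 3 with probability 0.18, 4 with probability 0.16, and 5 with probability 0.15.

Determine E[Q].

2.51

E[Q] = Σ q·P(Q=q)
 = 0·0.13 + 1·0.18 + 2·0.2 + 3·0.18 + 4·0.16 + 5·0.15
 = 0 + 0.18 + 0.4 + 0.54 + 0.64 + 0.75
 = 2.51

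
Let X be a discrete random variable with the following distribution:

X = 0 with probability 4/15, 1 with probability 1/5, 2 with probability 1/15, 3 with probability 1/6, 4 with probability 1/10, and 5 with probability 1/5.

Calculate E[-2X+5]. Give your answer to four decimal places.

E[-2X+5] = Σ (-2x+5)·P(X=x)
 = 5·4/15 + 3·1/5 + 1·1/15 + (-1)·1/6 + (-3)·1/10 + (-5)·1/5
 = 4/3 + 3/5 + 1/15 + (-1/6) + (-3/10) + (-1)
 = 8/15

0.5333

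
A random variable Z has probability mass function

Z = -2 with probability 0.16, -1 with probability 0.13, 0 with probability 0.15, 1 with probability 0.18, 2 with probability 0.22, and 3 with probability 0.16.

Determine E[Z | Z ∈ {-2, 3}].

0.5

P(Z ∈ {-2, 3}) = 0.16 + 0.16 = 0.32.
E[Z | Z ∈ {-2, 3}] = [(-2)·0.16 + 3·0.16] / 0.32
 = 0.16 / 0.32
 = 1/2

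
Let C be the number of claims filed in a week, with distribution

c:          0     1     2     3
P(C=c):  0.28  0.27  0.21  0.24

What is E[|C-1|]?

E[|C-1|] = Σ |c-1|·P(C=c)
 = 1·0.28 + 0·0.27 + 1·0.21 + 2·0.24
 = 0.28 + 0 + 0.21 + 0.48
 = 0.97

0.97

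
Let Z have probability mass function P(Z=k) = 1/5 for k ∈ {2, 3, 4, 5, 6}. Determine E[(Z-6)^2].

6

E[(Z-6)^2] = Σ (z-6)^2·P(Z=z)
 = 16·1/5 + 9·1/5 + 4·1/5 + 1·1/5 + 0·1/5
 = 16/5 + 9/5 + 4/5 + 1/5 + 0
 = 6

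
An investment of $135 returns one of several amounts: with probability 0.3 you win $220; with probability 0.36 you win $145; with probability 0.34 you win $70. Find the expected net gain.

E[payout] = 220·0.3 + 145·0.36 + 70·0.34
 = 66 + 52.2 + 23.8
 = 142
Net = 142 - 135 = 7

7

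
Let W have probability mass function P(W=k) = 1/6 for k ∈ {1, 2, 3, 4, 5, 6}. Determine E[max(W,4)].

4.5

E[max(W,4)] = Σ max(w,4)·P(W=w)
 = 4·1/6 + 4·1/6 + 4·1/6 + 4·1/6 + 5·1/6 + 6·1/6
 = 2/3 + 2/3 + 2/3 + 2/3 + 5/6 + 1
 = 9/2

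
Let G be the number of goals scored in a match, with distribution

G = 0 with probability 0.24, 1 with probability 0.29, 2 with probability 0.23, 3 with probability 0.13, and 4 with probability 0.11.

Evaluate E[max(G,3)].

3.11

E[max(G,3)] = Σ max(g,3)·P(G=g)
 = 3·0.24 + 3·0.29 + 3·0.23 + 3·0.13 + 4·0.11
 = 0.72 + 0.87 + 0.69 + 0.39 + 0.44
 = 3.11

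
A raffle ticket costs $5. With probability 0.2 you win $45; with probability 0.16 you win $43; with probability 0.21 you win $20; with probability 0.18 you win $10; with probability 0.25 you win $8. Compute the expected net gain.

E[payout] = 45·0.2 + 43·0.16 + 20·0.21 + 10·0.18 + 8·0.25
 = 9 + 6.88 + 4.2 + 1.8 + 2
 = 23.88
Net = 23.88 - 5 = 18.88

18.88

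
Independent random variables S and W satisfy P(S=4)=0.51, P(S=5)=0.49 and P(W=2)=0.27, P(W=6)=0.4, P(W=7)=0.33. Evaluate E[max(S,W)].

E[max(S,W)] = Σ_s Σ_w max(s,w) · P(S=s)P(W=w)
 = 4·0.1377 + 6·0.204 + 7·0.1683 + 5·0.1323 + 6·0.196 + 7·0.1617
 = 0.5508 + 1.224 + 1.1781 + 0.6615 + 1.176 + 1.1319
 = 5.9223

5.9223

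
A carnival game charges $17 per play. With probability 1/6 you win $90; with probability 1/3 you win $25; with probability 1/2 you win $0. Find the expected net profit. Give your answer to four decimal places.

6.3333

E[payout] = 90·1/6 + 25·1/3 + 0·1/2
 = 15 + 25/3 + 0
 = 70/3
Net = 70/3 - 17 = 19/3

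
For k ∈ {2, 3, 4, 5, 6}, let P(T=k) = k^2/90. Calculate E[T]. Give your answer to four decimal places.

E[T] = Σ t·P(T=t)
 = 2·2/45 + 3·1/10 + 4·8/45 + 5·5/18 + 6·2/5
 = 4/45 + 3/10 + 32/45 + 25/18 + 12/5
 = 44/9

4.8889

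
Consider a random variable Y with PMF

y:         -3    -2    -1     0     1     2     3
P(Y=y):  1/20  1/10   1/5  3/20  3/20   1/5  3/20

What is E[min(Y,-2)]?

E[min(Y,-2)] = Σ min(y,-2)·P(Y=y)
 = (-3)·1/20 + (-2)·1/10 + (-2)·1/5 + (-2)·3/20 + (-2)·3/20 + (-2)·1/5 + (-2)·3/20
 = (-3/20) + (-1/5) + (-2/5) + (-3/10) + (-3/10) + (-2/5) + (-3/10)
 = -41/20

-2.05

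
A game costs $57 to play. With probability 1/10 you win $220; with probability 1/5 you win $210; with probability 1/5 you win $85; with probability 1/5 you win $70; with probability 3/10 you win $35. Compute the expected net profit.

E[payout] = 220·1/10 + 210·1/5 + 85·1/5 + 70·1/5 + 35·3/10
 = 22 + 42 + 17 + 14 + 21/2
 = 211/2
Net = 211/2 - 57 = 97/2

48.5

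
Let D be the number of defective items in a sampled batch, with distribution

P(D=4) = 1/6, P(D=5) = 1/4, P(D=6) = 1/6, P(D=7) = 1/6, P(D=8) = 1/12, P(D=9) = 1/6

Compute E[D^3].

E[D^3] = Σ d^3·P(D=d)
 = 64·1/6 + 125·1/4 + 216·1/6 + 343·1/6 + 512·1/12 + 729·1/6
 = 32/3 + 125/4 + 36 + 343/6 + 128/3 + 243/2
 = 1197/4

299.25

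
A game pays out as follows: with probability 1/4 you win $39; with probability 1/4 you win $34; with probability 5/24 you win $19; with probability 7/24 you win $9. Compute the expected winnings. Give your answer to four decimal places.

E[payout] = 39·1/4 + 34·1/4 + 19·5/24 + 9·7/24
 = 39/4 + 17/2 + 95/24 + 21/8
 = 149/6

24.8333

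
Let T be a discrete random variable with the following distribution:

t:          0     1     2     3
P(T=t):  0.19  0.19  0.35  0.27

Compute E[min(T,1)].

0.81

E[min(T,1)] = Σ min(t,1)·P(T=t)
 = 0·0.19 + 1·0.19 + 1·0.35 + 1·0.27
 = 0 + 0.19 + 0.35 + 0.27
 = 0.81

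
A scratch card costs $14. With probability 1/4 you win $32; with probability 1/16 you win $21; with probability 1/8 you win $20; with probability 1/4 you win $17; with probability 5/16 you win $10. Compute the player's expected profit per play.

E[payout] = 32·1/4 + 21·1/16 + 20·1/8 + 17·1/4 + 10·5/16
 = 8 + 21/16 + 5/2 + 17/4 + 25/8
 = 307/16
Net = 307/16 - 14 = 83/16

5.1875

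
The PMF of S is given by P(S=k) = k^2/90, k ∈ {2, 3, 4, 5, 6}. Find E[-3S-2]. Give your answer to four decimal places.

-16.6667

E[-3S-2] = Σ (-3s-2)·P(S=s)
 = (-8)·2/45 + (-11)·1/10 + (-14)·8/45 + (-17)·5/18 + (-20)·2/5
 = (-16/45) + (-11/10) + (-112/45) + (-85/18) + (-8)
 = -50/3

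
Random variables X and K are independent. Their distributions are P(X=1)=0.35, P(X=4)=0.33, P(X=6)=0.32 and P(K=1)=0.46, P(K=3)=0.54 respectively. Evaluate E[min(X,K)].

E[min(X,K)] = Σ_x Σ_k min(x,k) · P(X=x)P(K=k)
 = 1·0.161 + 1·0.189 + 1·0.1518 + 3·0.1782 + 1·0.1472 + 3·0.1728
 = 0.161 + 0.189 + 0.1518 + 0.5346 + 0.1472 + 0.5184
 = 1.702

1.702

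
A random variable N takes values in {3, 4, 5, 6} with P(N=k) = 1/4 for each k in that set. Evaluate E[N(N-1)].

17

E[N(N-1)] = Σ n(n-1)·P(N=n)
 = 6·1/4 + 12·1/4 + 20·1/4 + 30·1/4
 = 3/2 + 3 + 5 + 15/2
 = 17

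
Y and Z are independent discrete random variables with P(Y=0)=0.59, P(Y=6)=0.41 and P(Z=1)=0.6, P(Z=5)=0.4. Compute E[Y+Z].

5.06

E[Y+Z] = Σ_y Σ_z (y+z) · P(Y=y)P(Z=z)
 = 1·0.354 + 5·0.236 + 7·0.246 + 11·0.164
 = 0.354 + 1.18 + 1.722 + 1.804
 = 5.06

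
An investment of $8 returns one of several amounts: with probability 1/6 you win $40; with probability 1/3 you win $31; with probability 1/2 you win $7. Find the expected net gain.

12.5

E[payout] = 40·1/6 + 31·1/3 + 7·1/2
 = 20/3 + 31/3 + 7/2
 = 41/2
Net = 41/2 - 8 = 25/2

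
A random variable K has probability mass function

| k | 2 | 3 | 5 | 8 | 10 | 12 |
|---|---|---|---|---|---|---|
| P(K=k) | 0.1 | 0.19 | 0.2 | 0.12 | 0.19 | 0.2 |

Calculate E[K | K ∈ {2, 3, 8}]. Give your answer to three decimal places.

4.220

P(K ∈ {2, 3, 8}) = 0.1 + 0.19 + 0.12 = 0.41.
E[K | K ∈ {2, 3, 8}] = [2·0.1 + 3·0.19 + 8·0.12] / 0.41
 = 1.73 / 0.41
 = 173/41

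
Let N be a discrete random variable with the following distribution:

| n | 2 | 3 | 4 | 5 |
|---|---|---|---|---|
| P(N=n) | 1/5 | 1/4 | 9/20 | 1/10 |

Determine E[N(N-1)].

E[N(N-1)] = Σ n(n-1)·P(N=n)
 = 2·1/5 + 6·1/4 + 12·9/20 + 20·1/10
 = 2/5 + 3/2 + 27/5 + 2
 = 93/10

9.3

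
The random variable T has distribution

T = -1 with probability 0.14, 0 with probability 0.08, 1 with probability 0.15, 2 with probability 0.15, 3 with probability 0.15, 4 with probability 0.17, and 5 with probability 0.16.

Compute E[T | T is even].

P(T is even) = 0.08 + 0.15 + 0.17 = 0.4.
E[T | T is even] = [0·0.08 + 2·0.15 + 4·0.17] / 0.4
 = 0.98 / 0.4
 = 49/20

2.45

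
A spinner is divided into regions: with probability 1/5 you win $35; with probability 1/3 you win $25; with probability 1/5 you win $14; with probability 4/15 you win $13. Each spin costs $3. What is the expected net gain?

E[payout] = 35·1/5 + 25·1/3 + 14·1/5 + 13·4/15
 = 7 + 25/3 + 14/5 + 52/15
 = 108/5
Net = 108/5 - 3 = 93/5

18.6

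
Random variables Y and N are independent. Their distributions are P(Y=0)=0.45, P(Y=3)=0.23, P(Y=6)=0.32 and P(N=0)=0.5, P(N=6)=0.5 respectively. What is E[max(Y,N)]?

4.305

E[max(Y,N)] = Σ_y Σ_n max(y,n) · P(Y=y)P(N=n)
 = 0·0.225 + 6·0.225 + 3·0.115 + 6·0.115 + 6·0.16 + 6·0.16
 = 0 + 1.35 + 0.345 + 0.69 + 0.96 + 0.96
 = 4.305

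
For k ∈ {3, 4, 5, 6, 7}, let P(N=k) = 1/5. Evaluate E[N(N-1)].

E[N(N-1)] = Σ n(n-1)·P(N=n)
 = 6·1/5 + 12·1/5 + 20·1/5 + 30·1/5 + 42·1/5
 = 6/5 + 12/5 + 4 + 6 + 42/5
 = 22

22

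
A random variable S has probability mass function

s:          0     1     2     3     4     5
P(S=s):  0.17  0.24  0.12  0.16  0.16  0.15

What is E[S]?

E[S] = Σ s·P(S=s)
 = 0·0.17 + 1·0.24 + 2·0.12 + 3·0.16 + 4·0.16 + 5·0.15
 = 0 + 0.24 + 0.24 + 0.48 + 0.64 + 0.75
 = 2.35

2.35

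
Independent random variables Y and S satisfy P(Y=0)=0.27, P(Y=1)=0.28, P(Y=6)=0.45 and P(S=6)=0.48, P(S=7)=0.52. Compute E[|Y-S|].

E[|Y-S|] = Σ_y Σ_s |y-s| · P(Y=y)P(S=s)
 = 6·0.1296 + 7·0.1404 + 5·0.1344 + 6·0.1456 + 0·0.216 + 1·0.234
 = 0.7776 + 0.9828 + 0.672 + 0.8736 + 0 + 0.234
 = 3.54

3.54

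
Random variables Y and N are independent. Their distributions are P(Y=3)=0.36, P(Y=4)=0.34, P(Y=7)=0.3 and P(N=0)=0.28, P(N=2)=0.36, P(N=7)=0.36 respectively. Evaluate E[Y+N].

E[Y+N] = Σ_y Σ_n (y+n) · P(Y=y)P(N=n)
 = 3·0.1008 + 5·0.1296 + 10·0.1296 + 4·0.0952 + 6·0.1224 + 11·0.1224 + 7·0.084 + 9·0.108 + 14·0.108
 = 0.3024 + 0.648 + 1.296 + 0.3808 + 0.7344 + 1.3464 + 0.588 + 0.972 + 1.512
 = 7.78

7.78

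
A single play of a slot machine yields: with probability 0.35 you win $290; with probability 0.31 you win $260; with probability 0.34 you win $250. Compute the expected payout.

E[payout] = 290·0.35 + 260·0.31 + 250·0.34
 = 101.5 + 80.6 + 85
 = 267.1

267.1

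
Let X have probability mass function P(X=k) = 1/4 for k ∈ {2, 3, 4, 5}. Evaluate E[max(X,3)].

E[max(X,3)] = Σ max(x,3)·P(X=x)
 = 3·1/4 + 3·1/4 + 4·1/4 + 5·1/4
 = 3/4 + 3/4 + 1 + 5/4
 = 15/4

3.75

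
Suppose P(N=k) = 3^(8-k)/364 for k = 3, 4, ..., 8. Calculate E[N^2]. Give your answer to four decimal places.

E[N^2] = Σ n^2·P(N=n)
 = 9·243/364 + 16·81/364 + 25·27/364 + 36·9/364 + 49·3/364 + 64·1/364
 = 2187/364 + 324/91 + 675/364 + 81/91 + 21/52 + 16/91
 = 361/28

12.8929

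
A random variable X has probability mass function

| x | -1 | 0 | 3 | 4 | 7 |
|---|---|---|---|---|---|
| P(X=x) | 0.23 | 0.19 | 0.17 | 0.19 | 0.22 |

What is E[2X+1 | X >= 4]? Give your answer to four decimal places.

P(X >= 4) = 0.19 + 0.22 = 0.41.
E[2X+1 | X >= 4] = [9·0.19 + 15·0.22] / 0.41
 = 5.01 / 0.41
 = 501/41

12.2195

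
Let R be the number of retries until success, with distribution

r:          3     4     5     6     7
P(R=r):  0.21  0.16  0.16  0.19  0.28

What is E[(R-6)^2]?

E[(R-6)^2] = Σ (r-6)^2·P(R=r)
 = 9·0.21 + 4·0.16 + 1·0.16 + 0·0.19 + 1·0.28
 = 1.89 + 0.64 + 0.16 + 0 + 0.28
 = 2.97

2.97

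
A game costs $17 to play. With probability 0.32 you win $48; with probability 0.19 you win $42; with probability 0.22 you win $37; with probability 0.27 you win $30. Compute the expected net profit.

22.58

E[payout] = 48·0.32 + 42·0.19 + 37·0.22 + 30·0.27
 = 15.36 + 7.98 + 8.14 + 8.1
 = 39.58
Net = 39.58 - 17 = 22.58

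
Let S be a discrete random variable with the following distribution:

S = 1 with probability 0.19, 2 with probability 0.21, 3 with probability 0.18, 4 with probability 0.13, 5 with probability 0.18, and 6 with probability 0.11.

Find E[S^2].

13.19

E[S^2] = Σ s^2·P(S=s)
 = 1·0.19 + 4·0.21 + 9·0.18 + 16·0.13 + 25·0.18 + 36·0.11
 = 0.19 + 0.84 + 1.62 + 2.08 + 4.5 + 3.96
 = 13.19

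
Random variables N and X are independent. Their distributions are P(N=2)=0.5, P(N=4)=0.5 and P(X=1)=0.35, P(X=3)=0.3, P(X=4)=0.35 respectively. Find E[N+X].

5.65

E[N+X] = Σ_n Σ_x (n+x) · P(N=n)P(X=x)
 = 3·0.175 + 5·0.15 + 6·0.175 + 5·0.175 + 7·0.15 + 8·0.175
 = 0.525 + 0.75 + 1.05 + 0.875 + 1.05 + 1.4
 = 5.65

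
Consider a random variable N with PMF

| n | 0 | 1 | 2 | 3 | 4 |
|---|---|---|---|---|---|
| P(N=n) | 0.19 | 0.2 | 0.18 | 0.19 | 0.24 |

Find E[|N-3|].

E[|N-3|] = Σ |n-3|·P(N=n)
 = 3·0.19 + 2·0.2 + 1·0.18 + 0·0.19 + 1·0.24
 = 0.57 + 0.4 + 0.18 + 0 + 0.24
 = 1.39

1.39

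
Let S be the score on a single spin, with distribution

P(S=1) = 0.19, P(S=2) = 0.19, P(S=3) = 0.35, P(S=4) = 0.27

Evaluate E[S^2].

8.42

E[S^2] = Σ s^2·P(S=s)
 = 1·0.19 + 4·0.19 + 9·0.35 + 16·0.27
 = 0.19 + 0.76 + 3.15 + 4.32
 = 8.42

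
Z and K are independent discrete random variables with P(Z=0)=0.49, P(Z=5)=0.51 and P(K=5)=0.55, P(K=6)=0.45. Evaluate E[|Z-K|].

E[|Z-K|] = Σ_z Σ_k |z-k| · P(Z=z)P(K=k)
 = 5·0.2695 + 6·0.2205 + 0·0.2805 + 1·0.2295
 = 1.3475 + 1.323 + 0 + 0.2295
 = 2.9

2.9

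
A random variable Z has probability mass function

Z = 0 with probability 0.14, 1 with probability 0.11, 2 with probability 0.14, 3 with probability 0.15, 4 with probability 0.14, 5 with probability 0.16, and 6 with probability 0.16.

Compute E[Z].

E[Z] = Σ z·P(Z=z)
 = 0·0.14 + 1·0.11 + 2·0.14 + 3·0.15 + 4·0.14 + 5·0.16 + 6·0.16
 = 0 + 0.11 + 0.28 + 0.45 + 0.56 + 0.8 + 0.96
 = 3.16

3.16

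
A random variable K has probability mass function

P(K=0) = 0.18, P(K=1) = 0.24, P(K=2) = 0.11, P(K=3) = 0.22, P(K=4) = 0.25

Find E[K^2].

E[K^2] = Σ k^2·P(K=k)
 = 0·0.18 + 1·0.24 + 4·0.11 + 9·0.22 + 16·0.25
 = 0 + 0.24 + 0.44 + 1.98 + 4
 = 6.66

6.66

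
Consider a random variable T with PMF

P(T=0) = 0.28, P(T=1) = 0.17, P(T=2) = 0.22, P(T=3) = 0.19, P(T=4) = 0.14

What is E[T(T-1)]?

E[T(T-1)] = Σ t(t-1)·P(T=t)
 = 0·0.28 + 0·0.17 + 2·0.22 + 6·0.19 + 12·0.14
 = 0 + 0 + 0.44 + 1.14 + 1.68
 = 3.26

3.26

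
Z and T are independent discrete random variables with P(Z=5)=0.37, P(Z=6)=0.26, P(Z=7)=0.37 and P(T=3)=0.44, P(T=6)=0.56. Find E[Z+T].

10.68

E[Z+T] = Σ_z Σ_t (z+t) · P(Z=z)P(T=t)
 = 8·0.1628 + 11·0.2072 + 9·0.1144 + 12·0.1456 + 10·0.1628 + 13·0.2072
 = 1.3024 + 2.2792 + 1.0296 + 1.7472 + 1.628 + 2.6936
 = 10.68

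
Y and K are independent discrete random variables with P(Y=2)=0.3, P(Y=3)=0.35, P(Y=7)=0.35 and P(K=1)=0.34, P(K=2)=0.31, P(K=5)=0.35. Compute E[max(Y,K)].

E[max(Y,K)] = Σ_y Σ_k max(y,k) · P(Y=y)P(K=k)
 = 2·0.102 + 2·0.093 + 5·0.105 + 3·0.119 + 3·0.1085 + 5·0.1225 + 7·0.119 + 7·0.1085 + 7·0.1225
 = 0.204 + 0.186 + 0.525 + 0.357 + 0.3255 + 0.6125 + 0.833 + 0.7595 + 0.8575
 = 4.66

4.66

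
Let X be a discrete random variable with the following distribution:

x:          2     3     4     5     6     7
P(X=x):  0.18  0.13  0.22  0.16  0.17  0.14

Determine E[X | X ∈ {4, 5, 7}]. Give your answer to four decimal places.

5.1154

P(X ∈ {4, 5, 7}) = 0.22 + 0.16 + 0.14 = 0.52.
E[X | X ∈ {4, 5, 7}] = [4·0.22 + 5·0.16 + 7·0.14] / 0.52
 = 2.66 / 0.52
 = 133/26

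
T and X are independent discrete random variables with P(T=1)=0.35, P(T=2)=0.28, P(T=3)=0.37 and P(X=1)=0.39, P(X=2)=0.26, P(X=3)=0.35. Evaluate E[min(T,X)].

E[min(T,X)] = Σ_t Σ_x min(t,x) · P(T=t)P(X=x)
 = 1·0.1365 + 1·0.091 + 1·0.1225 + 1·0.1092 + 2·0.0728 + 2·0.098 + 1·0.1443 + 2·0.0962 + 3·0.1295
 = 0.1365 + 0.091 + 0.1225 + 0.1092 + 0.1456 + 0.196 + 0.1443 + 0.1924 + 0.3885
 = 1.526

1.526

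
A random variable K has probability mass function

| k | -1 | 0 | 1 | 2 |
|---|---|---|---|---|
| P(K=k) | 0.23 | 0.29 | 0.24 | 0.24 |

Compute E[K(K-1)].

0.94

E[K(K-1)] = Σ k(k-1)·P(K=k)
 = 2·0.23 + 0·0.29 + 0·0.24 + 2·0.24
 = 0.46 + 0 + 0 + 0.48
 = 0.94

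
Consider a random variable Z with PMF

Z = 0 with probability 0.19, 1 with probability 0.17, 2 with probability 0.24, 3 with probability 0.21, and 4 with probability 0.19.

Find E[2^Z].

E[2^Z] = Σ 2^z·P(Z=z)
 = 1·0.19 + 2·0.17 + 4·0.24 + 8·0.21 + 16·0.19
 = 0.19 + 0.34 + 0.96 + 1.68 + 3.04
 = 6.21

6.21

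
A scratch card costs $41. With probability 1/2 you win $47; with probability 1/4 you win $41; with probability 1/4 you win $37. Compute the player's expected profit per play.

E[payout] = 47·1/2 + 41·1/4 + 37·1/4
 = 47/2 + 41/4 + 37/4
 = 43
Net = 43 - 41 = 2

2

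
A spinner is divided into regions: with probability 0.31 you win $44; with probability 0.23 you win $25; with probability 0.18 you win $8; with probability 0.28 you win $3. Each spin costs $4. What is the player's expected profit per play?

E[payout] = 44·0.31 + 25·0.23 + 8·0.18 + 3·0.28
 = 13.64 + 5.75 + 1.44 + 0.84
 = 21.67
Net = 21.67 - 4 = 17.67

17.67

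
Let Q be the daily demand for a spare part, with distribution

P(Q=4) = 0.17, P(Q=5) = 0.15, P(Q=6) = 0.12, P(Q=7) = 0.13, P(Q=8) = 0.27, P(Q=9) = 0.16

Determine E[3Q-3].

16.98

E[3Q-3] = Σ (3q-3)·P(Q=q)
 = 9·0.17 + 12·0.15 + 15·0.12 + 18·0.13 + 21·0.27 + 24·0.16
 = 1.53 + 1.8 + 1.8 + 2.34 + 5.67 + 3.84
 = 16.98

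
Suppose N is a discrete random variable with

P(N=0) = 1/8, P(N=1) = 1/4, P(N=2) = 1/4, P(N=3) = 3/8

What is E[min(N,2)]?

E[min(N,2)] = Σ min(n,2)·P(N=n)
 = 0·1/8 + 1·1/4 + 2·1/4 + 2·3/8
 = 0 + 1/4 + 1/2 + 3/4
 = 3/2

1.5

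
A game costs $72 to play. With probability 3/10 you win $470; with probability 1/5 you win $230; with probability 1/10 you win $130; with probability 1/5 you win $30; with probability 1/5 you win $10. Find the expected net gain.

E[payout] = 470·3/10 + 230·1/5 + 130·1/10 + 30·1/5 + 10·1/5
 = 141 + 46 + 13 + 6 + 2
 = 208
Net = 208 - 72 = 136

136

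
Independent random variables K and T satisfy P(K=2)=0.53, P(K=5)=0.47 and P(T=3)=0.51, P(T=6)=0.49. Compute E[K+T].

E[K+T] = Σ_k Σ_t (k+t) · P(K=k)P(T=t)
 = 5·0.2703 + 8·0.2597 + 8·0.2397 + 11·0.2303
 = 1.3515 + 2.0776 + 1.9176 + 2.5333
 = 7.88

7.88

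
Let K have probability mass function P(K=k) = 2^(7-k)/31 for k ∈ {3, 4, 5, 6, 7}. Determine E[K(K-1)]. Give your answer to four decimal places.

E[K(K-1)] = Σ k(k-1)·P(K=k)
 = 6·16/31 + 12·8/31 + 20·4/31 + 30·2/31 + 42·1/31
 = 96/31 + 96/31 + 80/31 + 60/31 + 42/31
 = 374/31

12.0645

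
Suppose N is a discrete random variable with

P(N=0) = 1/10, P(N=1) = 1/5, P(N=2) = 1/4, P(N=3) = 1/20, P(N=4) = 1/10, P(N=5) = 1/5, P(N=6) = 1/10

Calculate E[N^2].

11.85

E[N^2] = Σ n^2·P(N=n)
 = 0·1/10 + 1·1/5 + 4·1/4 + 9·1/20 + 16·1/10 + 25·1/5 + 36·1/10
 = 0 + 1/5 + 1 + 9/20 + 8/5 + 5 + 18/5
 = 237/20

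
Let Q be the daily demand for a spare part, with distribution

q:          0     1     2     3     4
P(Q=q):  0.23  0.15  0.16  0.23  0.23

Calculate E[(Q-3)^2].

3.06

E[(Q-3)^2] = Σ (q-3)^2·P(Q=q)
 = 9·0.23 + 4·0.15 + 1·0.16 + 0·0.23 + 1·0.23
 = 2.07 + 0.6 + 0.16 + 0 + 0.23
 = 3.06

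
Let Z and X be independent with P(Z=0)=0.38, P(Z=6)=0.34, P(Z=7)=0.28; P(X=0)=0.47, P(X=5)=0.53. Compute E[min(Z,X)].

E[min(Z,X)] = Σ_z Σ_x min(z,x) · P(Z=z)P(X=x)
 = 0·0.1786 + 0·0.2014 + 0·0.1598 + 5·0.1802 + 0·0.1316 + 5·0.1484
 = 0 + 0 + 0 + 0.901 + 0 + 0.742
 = 1.643

1.643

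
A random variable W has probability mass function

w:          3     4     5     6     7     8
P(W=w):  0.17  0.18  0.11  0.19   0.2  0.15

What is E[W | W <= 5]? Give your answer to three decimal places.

3.870

P(W <= 5) = 0.17 + 0.18 + 0.11 = 0.46.
E[W | W <= 5] = [3·0.17 + 4·0.18 + 5·0.11] / 0.46
 = 1.78 / 0.46
 = 89/23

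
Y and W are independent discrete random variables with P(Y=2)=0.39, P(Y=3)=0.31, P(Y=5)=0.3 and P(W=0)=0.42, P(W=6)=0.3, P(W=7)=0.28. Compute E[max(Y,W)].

E[max(Y,W)] = Σ_y Σ_w max(y,w) · P(Y=y)P(W=w)
 = 2·0.1638 + 6·0.117 + 7·0.1092 + 3·0.1302 + 6·0.093 + 7·0.0868 + 5·0.126 + 6·0.09 + 7·0.084
 = 0.3276 + 0.702 + 0.7644 + 0.3906 + 0.558 + 0.6076 + 0.63 + 0.54 + 0.588
 = 5.1082

5.1082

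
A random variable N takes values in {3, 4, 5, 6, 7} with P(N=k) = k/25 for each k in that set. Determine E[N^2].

31

E[N^2] = Σ n^2·P(N=n)
 = 9·3/25 + 16·4/25 + 25·1/5 + 36·6/25 + 49·7/25
 = 27/25 + 64/25 + 5 + 216/25 + 343/25
 = 31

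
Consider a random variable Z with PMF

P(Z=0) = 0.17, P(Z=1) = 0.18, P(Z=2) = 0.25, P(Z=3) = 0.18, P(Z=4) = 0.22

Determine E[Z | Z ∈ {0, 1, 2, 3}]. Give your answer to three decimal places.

1.564

P(Z ∈ {0, 1, 2, 3}) = 0.17 + 0.18 + 0.25 + 0.18 = 0.78.
E[Z | Z ∈ {0, 1, 2, 3}] = [0·0.17 + 1·0.18 + 2·0.25 + 3·0.18] / 0.78
 = 1.22 / 0.78
 = 61/39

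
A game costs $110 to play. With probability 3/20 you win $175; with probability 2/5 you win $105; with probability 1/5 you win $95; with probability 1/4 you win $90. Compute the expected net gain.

-0.25

E[payout] = 175·3/20 + 105·2/5 + 95·1/5 + 90·1/4
 = 105/4 + 42 + 19 + 45/2
 = 439/4
Net = 439/4 - 110 = -1/4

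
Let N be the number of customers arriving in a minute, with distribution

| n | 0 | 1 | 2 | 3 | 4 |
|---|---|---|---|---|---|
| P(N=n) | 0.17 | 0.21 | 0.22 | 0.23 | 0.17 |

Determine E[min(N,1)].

0.83

E[min(N,1)] = Σ min(n,1)·P(N=n)
 = 0·0.17 + 1·0.21 + 1·0.22 + 1·0.23 + 1·0.17
 = 0 + 0.21 + 0.22 + 0.23 + 0.17
 = 0.83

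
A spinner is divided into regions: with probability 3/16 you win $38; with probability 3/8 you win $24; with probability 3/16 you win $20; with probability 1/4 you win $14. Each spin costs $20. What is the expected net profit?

E[payout] = 38·3/16 + 24·3/8 + 20·3/16 + 14·1/4
 = 57/8 + 9 + 15/4 + 7/2
 = 187/8
Net = 187/8 - 20 = 27/8

3.375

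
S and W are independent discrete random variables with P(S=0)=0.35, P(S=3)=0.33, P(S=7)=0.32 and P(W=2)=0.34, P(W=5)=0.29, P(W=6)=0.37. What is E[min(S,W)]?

E[min(S,W)] = Σ_s Σ_w min(s,w) · P(S=s)P(W=w)
 = 0·0.119 + 0·0.1015 + 0·0.1295 + 2·0.1122 + 3·0.0957 + 3·0.1221 + 2·0.1088 + 5·0.0928 + 6·0.1184
 = 0 + 0 + 0 + 0.2244 + 0.2871 + 0.3663 + 0.2176 + 0.464 + 0.7104
 = 2.2698

2.2698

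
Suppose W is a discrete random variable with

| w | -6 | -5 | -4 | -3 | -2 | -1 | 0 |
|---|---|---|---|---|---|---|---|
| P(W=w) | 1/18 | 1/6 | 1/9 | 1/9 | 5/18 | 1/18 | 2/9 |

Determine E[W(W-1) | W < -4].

33

P(W < -4) = 1/18 + 1/6 = 2/9.
E[W(W-1) | W < -4] = [42·1/18 + 30·1/6] / (2/9)
 = 22/3 / (2/9)
 = 33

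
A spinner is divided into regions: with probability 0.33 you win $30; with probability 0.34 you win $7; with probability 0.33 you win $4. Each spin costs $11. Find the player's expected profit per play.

E[payout] = 30·0.33 + 7·0.34 + 4·0.33
 = 9.9 + 2.38 + 1.32
 = 13.6
Net = 13.6 - 11 = 2.6

2.6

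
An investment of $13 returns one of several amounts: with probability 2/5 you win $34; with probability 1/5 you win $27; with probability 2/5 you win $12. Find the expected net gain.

10.8

E[payout] = 34·2/5 + 27·1/5 + 12·2/5
 = 68/5 + 27/5 + 24/5
 = 119/5
Net = 119/5 - 13 = 54/5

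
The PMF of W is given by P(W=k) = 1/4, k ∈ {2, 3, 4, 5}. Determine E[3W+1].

11.5

E[3W+1] = Σ (3w+1)·P(W=w)
 = 7·1/4 + 10·1/4 + 13·1/4 + 16·1/4
 = 7/4 + 5/2 + 13/4 + 4
 = 23/2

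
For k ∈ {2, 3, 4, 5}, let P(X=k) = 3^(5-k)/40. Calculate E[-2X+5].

0.1

E[-2X+5] = Σ (-2x+5)·P(X=x)
 = 1·27/40 + (-1)·9/40 + (-3)·3/40 + (-5)·1/40
 = 27/40 + (-9/40) + (-9/40) + (-1/8)
 = 1/10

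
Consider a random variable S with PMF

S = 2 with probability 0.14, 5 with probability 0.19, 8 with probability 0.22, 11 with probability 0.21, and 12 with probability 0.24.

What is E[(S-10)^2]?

15.76

E[(S-10)^2] = Σ (s-10)^2·P(S=s)
 = 64·0.14 + 25·0.19 + 4·0.22 + 1·0.21 + 4·0.24
 = 8.96 + 4.75 + 0.88 + 0.21 + 0.96
 = 15.76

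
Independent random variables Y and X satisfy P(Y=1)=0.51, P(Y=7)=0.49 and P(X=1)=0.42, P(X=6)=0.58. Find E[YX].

E[YX] = Σ_y Σ_x yx · P(Y=y)P(X=x)
 = 1·0.2142 + 6·0.2958 + 7·0.2058 + 42·0.2842
 = 0.2142 + 1.7748 + 1.4406 + 11.9364
 = 15.366

15.366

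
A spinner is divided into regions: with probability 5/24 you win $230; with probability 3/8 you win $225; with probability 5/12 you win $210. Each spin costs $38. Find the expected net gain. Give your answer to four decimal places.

181.7917

E[payout] = 230·5/24 + 225·3/8 + 210·5/12
 = 575/12 + 675/8 + 175/2
 = 5275/24
Net = 5275/24 - 38 = 4363/24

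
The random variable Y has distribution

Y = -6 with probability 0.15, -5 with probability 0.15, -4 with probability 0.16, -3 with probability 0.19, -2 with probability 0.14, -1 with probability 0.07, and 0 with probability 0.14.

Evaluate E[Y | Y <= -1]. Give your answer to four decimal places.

P(Y <= -1) = 0.15 + 0.15 + 0.16 + 0.19 + 0.14 + 0.07 = 0.86.
E[Y | Y <= -1] = [(-6)·0.15 + (-5)·0.15 + (-4)·0.16 + (-3)·0.19 + (-2)·0.14 + (-1)·0.07] / 0.86
 = -3.21 / 0.86
 = -321/86

-3.7326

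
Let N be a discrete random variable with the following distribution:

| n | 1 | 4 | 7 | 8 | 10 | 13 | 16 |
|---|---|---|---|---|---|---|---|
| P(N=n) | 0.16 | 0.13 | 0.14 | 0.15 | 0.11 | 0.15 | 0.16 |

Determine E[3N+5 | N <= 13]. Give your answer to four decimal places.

P(N <= 13) = 0.16 + 0.13 + 0.14 + 0.15 + 0.11 + 0.15 = 0.84.
E[3N+5 | N <= 13] = [8·0.16 + 17·0.13 + 26·0.14 + 29·0.15 + 35·0.11 + 44·0.15] / 0.84
 = 21.93 / 0.84
 = 731/28

26.1071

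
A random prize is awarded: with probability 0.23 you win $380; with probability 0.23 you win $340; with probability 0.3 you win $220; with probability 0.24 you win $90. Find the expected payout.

E[payout] = 380·0.23 + 340·0.23 + 220·0.3 + 90·0.24
 = 87.4 + 78.2 + 66 + 21.6
 = 253.2

253.2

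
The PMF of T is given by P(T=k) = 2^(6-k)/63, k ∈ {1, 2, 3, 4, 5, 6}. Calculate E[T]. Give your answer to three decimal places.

1.905

E[T] = Σ t·P(T=t)
 = 1·32/63 + 2·16/63 + 3·8/63 + 4·4/63 + 5·2/63 + 6·1/63
 = 32/63 + 32/63 + 8/21 + 16/63 + 10/63 + 2/21
 = 40/21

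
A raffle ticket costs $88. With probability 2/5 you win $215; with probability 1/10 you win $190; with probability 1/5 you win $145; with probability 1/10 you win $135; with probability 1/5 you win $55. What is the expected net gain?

70.5

E[payout] = 215·2/5 + 190·1/10 + 145·1/5 + 135·1/10 + 55·1/5
 = 86 + 19 + 29 + 27/2 + 11
 = 317/2
Net = 317/2 - 88 = 141/2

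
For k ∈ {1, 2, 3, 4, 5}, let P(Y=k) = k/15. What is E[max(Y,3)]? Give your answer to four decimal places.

E[max(Y,3)] = Σ max(y,3)·P(Y=y)
 = 3·1/15 + 3·2/15 + 3·1/5 + 4·4/15 + 5·1/3
 = 1/5 + 2/5 + 3/5 + 16/15 + 5/3
 = 59/15

3.9333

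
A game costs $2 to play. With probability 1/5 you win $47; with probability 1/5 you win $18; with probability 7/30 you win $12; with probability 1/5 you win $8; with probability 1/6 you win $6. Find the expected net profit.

16.4

E[payout] = 47·1/5 + 18·1/5 + 12·7/30 + 8·1/5 + 6·1/6
 = 47/5 + 18/5 + 14/5 + 8/5 + 1
 = 92/5
Net = 92/5 - 2 = 82/5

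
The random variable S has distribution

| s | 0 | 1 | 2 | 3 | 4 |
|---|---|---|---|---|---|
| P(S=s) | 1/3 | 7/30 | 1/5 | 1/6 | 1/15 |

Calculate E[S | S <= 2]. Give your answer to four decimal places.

P(S <= 2) = 1/3 + 7/30 + 1/5 = 23/30.
E[S | S <= 2] = [0·1/3 + 1·7/30 + 2·1/5] / (23/30)
 = 19/30 / (23/30)
 = 19/23

0.8261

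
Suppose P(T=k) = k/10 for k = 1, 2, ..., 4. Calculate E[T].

E[T] = Σ t·P(T=t)
 = 1·1/10 + 2·1/5 + 3·3/10 + 4·2/5
 = 1/10 + 2/5 + 9/10 + 8/5
 = 3

3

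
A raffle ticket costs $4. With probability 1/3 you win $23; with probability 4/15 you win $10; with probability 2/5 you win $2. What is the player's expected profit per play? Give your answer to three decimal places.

7.133

E[payout] = 23·1/3 + 10·4/15 + 2·2/5
 = 23/3 + 8/3 + 4/5
 = 167/15
Net = 167/15 - 4 = 107/15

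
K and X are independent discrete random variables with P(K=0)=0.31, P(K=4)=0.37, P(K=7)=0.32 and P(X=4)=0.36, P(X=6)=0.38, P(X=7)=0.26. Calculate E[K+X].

9.26

E[K+X] = Σ_k Σ_x (k+x) · P(K=k)P(X=x)
 = 4·0.1116 + 6·0.1178 + 7·0.0806 + 8·0.1332 + 10·0.1406 + 11·0.0962 + 11·0.1152 + 13·0.1216 + 14·0.0832
 = 0.4464 + 0.7068 + 0.5642 + 1.0656 + 1.406 + 1.0582 + 1.2672 + 1.5808 + 1.1648
 = 9.26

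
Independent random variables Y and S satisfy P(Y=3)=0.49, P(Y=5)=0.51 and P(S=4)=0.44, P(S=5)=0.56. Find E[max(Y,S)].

E[max(Y,S)] = Σ_y Σ_s max(y,s) · P(Y=y)P(S=s)
 = 4·0.2156 + 5·0.2744 + 5·0.2244 + 5·0.2856
 = 0.8624 + 1.372 + 1.122 + 1.428
 = 4.7844

4.7844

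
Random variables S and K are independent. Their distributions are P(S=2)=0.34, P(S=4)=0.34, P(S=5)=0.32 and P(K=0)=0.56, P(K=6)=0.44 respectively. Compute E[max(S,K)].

E[max(S,K)] = Σ_s Σ_k max(s,k) · P(S=s)P(K=k)
 = 2·0.1904 + 6·0.1496 + 4·0.1904 + 6·0.1496 + 5·0.1792 + 6·0.1408
 = 0.3808 + 0.8976 + 0.7616 + 0.8976 + 0.896 + 0.8448
 = 4.6784

4.6784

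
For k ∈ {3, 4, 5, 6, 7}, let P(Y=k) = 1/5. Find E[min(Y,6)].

4.8

E[min(Y,6)] = Σ min(y,6)·P(Y=y)
 = 3·1/5 + 4·1/5 + 5·1/5 + 6·1/5 + 6·1/5
 = 3/5 + 4/5 + 1 + 6/5 + 6/5
 = 24/5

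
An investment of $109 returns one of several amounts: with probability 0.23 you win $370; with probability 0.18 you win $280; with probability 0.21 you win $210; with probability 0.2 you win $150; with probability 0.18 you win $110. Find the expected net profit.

120.4

E[payout] = 370·0.23 + 280·0.18 + 210·0.21 + 150·0.2 + 110·0.18
 = 85.1 + 50.4 + 44.1 + 30 + 19.8
 = 229.4
Net = 229.4 - 109 = 120.4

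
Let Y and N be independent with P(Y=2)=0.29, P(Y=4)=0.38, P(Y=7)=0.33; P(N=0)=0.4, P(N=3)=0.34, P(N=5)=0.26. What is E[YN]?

10.2312

E[YN] = Σ_y Σ_n yn · P(Y=y)P(N=n)
 = 0·0.116 + 6·0.0986 + 10·0.0754 + 0·0.152 + 12·0.1292 + 20·0.0988 + 0·0.132 + 21·0.1122 + 35·0.0858
 = 0 + 0.5916 + 0.754 + 0 + 1.5504 + 1.976 + 0 + 2.3562 + 3.003
 = 10.2312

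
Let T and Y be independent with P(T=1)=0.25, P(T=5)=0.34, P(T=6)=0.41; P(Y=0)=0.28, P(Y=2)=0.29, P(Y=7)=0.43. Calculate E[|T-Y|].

E[|T-Y|] = Σ_t Σ_y |t-y| · P(T=t)P(Y=y)
 = 1·0.07 + 1·0.0725 + 6·0.1075 + 5·0.0952 + 3·0.0986 + 2·0.1462 + 6·0.1148 + 4·0.1189 + 1·0.1763
 = 0.07 + 0.0725 + 0.645 + 0.476 + 0.2958 + 0.2924 + 0.6888 + 0.4756 + 0.1763
 = 3.1924

3.1924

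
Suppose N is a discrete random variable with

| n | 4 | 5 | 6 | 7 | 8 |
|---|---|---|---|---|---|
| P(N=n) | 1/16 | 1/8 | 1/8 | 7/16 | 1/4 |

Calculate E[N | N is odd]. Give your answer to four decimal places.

P(N is odd) = 1/8 + 7/16 = 9/16.
E[N | N is odd] = [5·1/8 + 7·7/16] / (9/16)
 = 59/16 / (9/16)
 = 59/9

6.5556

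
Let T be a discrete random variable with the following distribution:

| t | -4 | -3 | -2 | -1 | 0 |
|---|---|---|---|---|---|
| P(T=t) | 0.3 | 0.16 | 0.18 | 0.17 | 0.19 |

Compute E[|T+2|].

E[|T+2|] = Σ |t+2|·P(T=t)
 = 2·0.3 + 1·0.16 + 0·0.18 + 1·0.17 + 2·0.19
 = 0.6 + 0.16 + 0 + 0.17 + 0.38
 = 1.31

1.31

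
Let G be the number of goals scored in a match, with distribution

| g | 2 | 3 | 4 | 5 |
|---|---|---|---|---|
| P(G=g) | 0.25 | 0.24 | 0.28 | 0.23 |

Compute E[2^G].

14.76

E[2^G] = Σ 2^g·P(G=g)
 = 4·0.25 + 8·0.24 + 16·0.28 + 32·0.23
 = 1 + 1.92 + 4.48 + 7.36
 = 14.76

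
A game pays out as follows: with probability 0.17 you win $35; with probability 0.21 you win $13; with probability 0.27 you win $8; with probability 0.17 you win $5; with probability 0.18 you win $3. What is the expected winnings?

E[payout] = 35·0.17 + 13·0.21 + 8·0.27 + 5·0.17 + 3·0.18
 = 5.95 + 2.73 + 2.16 + 0.85 + 0.54
 = 12.23

12.23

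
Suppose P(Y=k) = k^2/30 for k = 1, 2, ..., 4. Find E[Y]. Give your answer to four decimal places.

E[Y] = Σ y·P(Y=y)
 = 1·1/30 + 2·2/15 + 3·3/10 + 4·8/15
 = 1/30 + 4/15 + 9/10 + 32/15
 = 10/3

3.3333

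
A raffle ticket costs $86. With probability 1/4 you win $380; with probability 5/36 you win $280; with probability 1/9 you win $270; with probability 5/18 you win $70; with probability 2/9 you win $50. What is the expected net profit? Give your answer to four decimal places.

108.4444

E[payout] = 380·1/4 + 280·5/36 + 270·1/9 + 70·5/18 + 50·2/9
 = 95 + 350/9 + 30 + 175/9 + 100/9
 = 1750/9
Net = 1750/9 - 86 = 976/9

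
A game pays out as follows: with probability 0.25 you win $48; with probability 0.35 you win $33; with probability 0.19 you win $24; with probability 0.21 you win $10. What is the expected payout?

30.21

E[payout] = 48·0.25 + 33·0.35 + 24·0.19 + 10·0.21
 = 12 + 11.55 + 4.56 + 2.1
 = 30.21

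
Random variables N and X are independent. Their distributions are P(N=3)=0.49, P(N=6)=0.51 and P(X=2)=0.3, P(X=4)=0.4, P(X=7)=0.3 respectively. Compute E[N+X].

8.83

E[N+X] = Σ_n Σ_x (n+x) · P(N=n)P(X=x)
 = 5·0.147 + 7·0.196 + 10·0.147 + 8·0.153 + 10·0.204 + 13·0.153
 = 0.735 + 1.372 + 1.47 + 1.224 + 2.04 + 1.989
 = 8.83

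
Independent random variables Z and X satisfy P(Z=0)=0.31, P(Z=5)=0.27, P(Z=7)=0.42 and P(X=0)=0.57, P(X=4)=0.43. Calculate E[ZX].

E[ZX] = Σ_z Σ_x zx · P(Z=z)P(X=x)
 = 0·0.1767 + 0·0.1333 + 0·0.1539 + 20·0.1161 + 0·0.2394 + 28·0.1806
 = 0 + 0 + 0 + 2.322 + 0 + 5.0568
 = 7.3788

7.3788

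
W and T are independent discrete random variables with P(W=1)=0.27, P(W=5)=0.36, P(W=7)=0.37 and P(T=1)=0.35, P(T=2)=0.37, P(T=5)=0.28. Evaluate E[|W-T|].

E[|W-T|] = Σ_w Σ_t |w-t| · P(W=w)P(T=t)
 = 0·0.0945 + 1·0.0999 + 4·0.0756 + 4·0.126 + 3·0.1332 + 0·0.1008 + 6·0.1295 + 5·0.1369 + 2·0.1036
 = 0 + 0.0999 + 0.3024 + 0.504 + 0.3996 + 0 + 0.777 + 0.6845 + 0.2072
 = 2.9746

2.9746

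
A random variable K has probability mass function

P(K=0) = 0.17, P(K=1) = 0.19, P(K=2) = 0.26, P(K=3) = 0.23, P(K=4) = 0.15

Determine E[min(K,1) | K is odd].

P(K is odd) = 0.19 + 0.23 = 0.42.
E[min(K,1) | K is odd] = [1·0.19 + 1·0.23] / 0.42
 = 0.42 / 0.42
 = 1

1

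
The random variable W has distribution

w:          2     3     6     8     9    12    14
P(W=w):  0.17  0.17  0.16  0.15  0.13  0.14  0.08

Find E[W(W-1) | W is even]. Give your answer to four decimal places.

P(W is even) = 0.17 + 0.16 + 0.15 + 0.14 + 0.08 = 0.7.
E[W(W-1) | W is even] = [2·0.17 + 30·0.16 + 56·0.15 + 132·0.14 + 182·0.08] / 0.7
 = 46.58 / 0.7
 = 2329/35

66.5429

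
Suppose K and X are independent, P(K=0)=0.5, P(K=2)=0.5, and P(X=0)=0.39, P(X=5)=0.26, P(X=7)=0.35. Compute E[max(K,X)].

E[max(K,X)] = Σ_k Σ_x max(k,x) · P(K=k)P(X=x)
 = 0·0.195 + 5·0.13 + 7·0.175 + 2·0.195 + 5·0.13 + 7·0.175
 = 0 + 0.65 + 1.225 + 0.39 + 0.65 + 1.225
 = 4.14

4.14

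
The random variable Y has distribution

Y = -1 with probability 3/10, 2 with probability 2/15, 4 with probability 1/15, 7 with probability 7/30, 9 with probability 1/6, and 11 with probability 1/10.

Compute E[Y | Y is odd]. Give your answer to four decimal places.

4.9167

P(Y is odd) = 3/10 + 7/30 + 1/6 + 1/10 = 4/5.
E[Y | Y is odd] = [(-1)·3/10 + 7·7/30 + 9·1/6 + 11·1/10] / (4/5)
 = 59/15 / (4/5)
 = 59/12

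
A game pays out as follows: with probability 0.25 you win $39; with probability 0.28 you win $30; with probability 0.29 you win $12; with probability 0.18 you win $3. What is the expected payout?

E[payout] = 39·0.25 + 30·0.28 + 12·0.29 + 3·0.18
 = 9.75 + 8.4 + 3.48 + 0.54
 = 22.17

22.17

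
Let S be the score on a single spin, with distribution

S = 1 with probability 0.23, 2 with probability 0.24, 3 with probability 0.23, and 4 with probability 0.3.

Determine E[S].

E[S] = Σ s·P(S=s)
 = 1·0.23 + 2·0.24 + 3·0.23 + 4·0.3
 = 0.23 + 0.48 + 0.69 + 1.2
 = 2.6

2.6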